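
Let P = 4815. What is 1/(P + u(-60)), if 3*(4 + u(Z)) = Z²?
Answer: 1/6011 ≈ 0.00016636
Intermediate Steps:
u(Z) = -4 + Z²/3
1/(P + u(-60)) = 1/(4815 + (-4 + (⅓)*(-60)²)) = 1/(4815 + (-4 + (⅓)*3600)) = 1/(4815 + (-4 + 1200)) = 1/(4815 + 1196) = 1/6011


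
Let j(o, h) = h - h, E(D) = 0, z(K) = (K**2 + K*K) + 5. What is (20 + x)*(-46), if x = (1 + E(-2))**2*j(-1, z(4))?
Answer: -920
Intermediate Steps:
z(K) = 5 + 2*K**2 (z(K) = (K**2 + K**2) + 5 = 2*K**2 + 5 = 5 + 2*K**2)
j(o, h) = 0
x = 0 (x = (1 + 0)**2*0 = 1**2*0 = 1*0 = 0)
(20 + x)*(-46) = (20 + 0)*(-46) = 20*(-46) = -920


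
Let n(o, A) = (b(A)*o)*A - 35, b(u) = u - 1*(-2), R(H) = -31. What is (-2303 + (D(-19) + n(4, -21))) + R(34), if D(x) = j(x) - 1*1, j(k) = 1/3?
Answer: -2321/3 ≈ -773.67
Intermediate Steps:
b(u) = 2 + u (b(u) = u + 2 = 2 + u)
j(k) = ⅓
n(o, A) = -35 + A*o*(2 + A) (n(o, A) = ((2 + A)*o)*A - 35 = (o*(2 + A))*A - 35 = A*o*(2 + A) - 35 = -35 + A*o*(2 + A))
D(x) = -⅔ (D(x) = ⅓ - 1*1 = ⅓ - 1 = -⅔)
(-2303 + (D(-19) + n(4, -21))) + R(34) = (-2303 + (-⅔ + (-35 - 21*4*(2 - 21)))) - 31 = (-2303 + (-⅔ + (-35 - 21*4*(-19)))) - 31 = (-2303 + (-⅔ + (-35 + 1596))) - 31 = (-2303 + (-⅔ + 1561)) - 31 = (-2303 + 4681/3) - 31 = -2228/3 - 31 = -2321/3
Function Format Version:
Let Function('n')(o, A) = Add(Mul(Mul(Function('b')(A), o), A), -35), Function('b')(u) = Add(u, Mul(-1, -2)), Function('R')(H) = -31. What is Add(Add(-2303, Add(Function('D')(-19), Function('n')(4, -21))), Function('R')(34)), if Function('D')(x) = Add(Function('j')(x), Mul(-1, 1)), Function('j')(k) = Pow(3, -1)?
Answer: Rational(-2321, 3) ≈ -773.67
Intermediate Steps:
Function('b')(u) = Add(2, u) (Function('b')(u) = Add(u, 2) = Add(2, u))
Function('j')(k) = Rational(1, 3)
Function('n')(o, A) = Add(-35, Mul(A, o, Add(2, A))) (Function('n')(o, A) = Add(Mul(Mul(Add(2, A), o), A), -35) = Add(Mul(Mul(o, Add(2, A)), A), -35) = Add(Mul(A, o, Add(2, A)), -35) = Add(-35, Mul(A, o, Add(2, A))))
Function('D')(x) = Rational(-2, 3) (Function('D')(x) = Add(Rational(1, 3), Mul(-1, 1)) = Add(Rational(1, 3), -1) = Rational(-2, 3))
Add(Add(-2303, Add(Function('D')(-19), Function('n')(4, -21))), Function('R')(34)) = Add(Add(-2303, Add(Rational(-2, 3), Add(-35, Mul(-21, 4, Add(2, -21))))), -31) = Add(Add(-2303, Add(Rational(-2, 3), Add(-35, Mul(-21, 4, -19)))), -31) = Add(Add(-2303, Add(Rational(-2, 3), Add(-35, 1596))), -31) = Add(Add(-2303, Add(Rational(-2, 3), 1561)), -31) = Add(Add(-2303, Rational(4681, 3)), -31) = Add(Rational(-2228, 3), -31) = Rational(-2321, 3)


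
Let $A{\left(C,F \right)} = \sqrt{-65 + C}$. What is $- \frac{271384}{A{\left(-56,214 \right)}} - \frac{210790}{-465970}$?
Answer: $\frac{21079}{46597} + \frac{271384 i}{11} \approx 0.45237 + 24671.0 i$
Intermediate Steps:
$- \frac{271384}{A{\left(-56,214 \right)}} - \frac{210790}{-465970} = - \frac{271384}{\sqrt{-65 - 56}} - \frac{210790}{-465970} = - \frac{271384}{\sqrt{-121}} - - \frac{21079}{46597} = - \frac{271384}{11 i} + \frac{21079}{46597} = - 271384 \left(- \frac{i}{11}\right) + \frac{21079}{46597} = \frac{271384 i}{11} + \frac{21079}{46597} = \frac{21079}{46597} + \frac{271384 i}{11}$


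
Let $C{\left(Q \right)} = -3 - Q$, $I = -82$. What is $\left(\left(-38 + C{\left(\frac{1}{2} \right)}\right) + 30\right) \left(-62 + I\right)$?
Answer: $1656$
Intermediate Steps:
$\left(\left(-38 + C{\left(\frac{1}{2} \right)}\right) + 30\right) \left(-62 + I\right) = \left(\left(-38 - \frac{7}{2}\right) + 30\right) \left(-62 - 82\right) = \left(\left(-38 - \frac{7}{2}\right) + 30\right) \left(-144\right) = \left(- \frac{83}{2} + 30\right) \left(-144\right) = \left(- \frac{23}{2}\right) \left(-144\right) = 1656$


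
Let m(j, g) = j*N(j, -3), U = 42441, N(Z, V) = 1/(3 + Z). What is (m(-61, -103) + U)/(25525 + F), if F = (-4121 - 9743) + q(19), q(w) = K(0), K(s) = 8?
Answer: 2461639/676802 ≈ 3.6372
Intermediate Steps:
q(w) = 8
F = -13856 (F = (-4121 - 9743) + 8 = -13864 + 8 = -13856)
m(j, g) = j/(3 + j)
(m(-61, -103) + U)/(25525 + F) = (-61/(3 - 61) + 42441)/(25525 - 13856) = (-61/(-58) + 42441)/11669 = (-61*(-1/58) + 42441)*(1/11669) = (61/58 + 42441)*(1/11669) = (2461639/58)*(1/11669) = 2461639/676802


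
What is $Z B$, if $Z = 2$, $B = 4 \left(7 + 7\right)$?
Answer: $112$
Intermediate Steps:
$B = 56$ ($B = 4 \cdot 14 = 56$)
$Z B = 2 \cdot 56 = 112$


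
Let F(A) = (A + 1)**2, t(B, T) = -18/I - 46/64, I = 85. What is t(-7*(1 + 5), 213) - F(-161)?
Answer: -69634531/2720 ≈ -25601.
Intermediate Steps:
t(B, T) = -2531/2720 (t(B, T) = -18/85 - 46/64 = -18*1/85 - 46*1/64 = -18/85 - 23/32 = -2531/2720)
F(A) = (1 + A)**2
t(-7*(1 + 5), 213) - F(-161) = -2531/2720 - (1 - 161)**2 = -2531/2720 - 1*(-160)**2 = -2531/2720 - 1*25600 = -2531/2720 - 25600 = -69634531/2720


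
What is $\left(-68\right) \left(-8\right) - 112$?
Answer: $432$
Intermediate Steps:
$\left(-68\right) \left(-8\right) - 112 = 544 - 112 = 432$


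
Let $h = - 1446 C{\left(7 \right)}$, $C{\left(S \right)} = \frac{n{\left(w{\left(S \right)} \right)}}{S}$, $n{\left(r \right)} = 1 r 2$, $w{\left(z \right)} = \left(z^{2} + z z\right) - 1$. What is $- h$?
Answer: $\frac{280524}{7} \approx 40075.0$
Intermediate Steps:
$w{\left(z \right)} = -1 + 2 z^{2}$ ($w{\left(z \right)} = \left(z^{2} + z^{2}\right) - 1 = 2 z^{2} - 1 = -1 + 2 z^{2}$)
$n{\left(r \right)} = 2 r$ ($n{\left(r \right)} = r 2 = 2 r$)
$C{\left(S \right)} = \frac{-2 + 4 S^{2}}{S}$ ($C{\left(S \right)} = \frac{2 \left(-1 + 2 S^{2}\right)}{S} = \frac{-2 + 4 S^{2}}{S}$)
$h = - \frac{280524}{7}$ ($h = - 1446 \left(- \frac{2}{7} + 4 \cdot 7\right) = - 1446 \left(\left(-2\right) \frac{1}{7} + 28\right) = - 1446 \left(- \frac{2}{7} + 28\right) = \left(-1446\right) \frac{194}{7} = - \frac{280524}{7} \approx -40075.0$)
$- h = \left(-1\right) \left(- \frac{280524}{7}\right) = \frac{280524}{7}$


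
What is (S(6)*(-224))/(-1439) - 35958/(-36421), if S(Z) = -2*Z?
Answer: -46156086/52409819 ≈ -0.88068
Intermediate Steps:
(S(6)*(-224))/(-1439) - 35958/(-36421) = (-2*6*(-224))/(-1439) - 35958/(-36421) = -12*(-224)*(-1/1439) - 35958*(-1/36421) = 2688*(-1/1439) + 35958/36421 = -2688/1439 + 35958/36421 = -46156086/52409819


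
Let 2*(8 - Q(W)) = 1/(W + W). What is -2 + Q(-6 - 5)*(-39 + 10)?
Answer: -10325/44 ≈ -234.66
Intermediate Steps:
Q(W) = 8 - 1/(4*W) (Q(W) = 8 - 1/(2*(W + W)) = 8 - 1/(2*W)/2 = 8 - 1/(4*W))
-2 + Q(-6 - 5)*(-39 + 10) = -2 + (8 - 1/(4*(-6 - 5)))*(-39 + 10) = -2 + (8 - ¼/(-11))*(-29) = -2 + (8 - ¼*(-1/11))*(-29) = -2 + (8 + 1/44)*(-29) = -2 + (353/44)*(-29) = -2 - 10237/44 = -10325/44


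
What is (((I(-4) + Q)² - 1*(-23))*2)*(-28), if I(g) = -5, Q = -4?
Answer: -5824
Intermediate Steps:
(((I(-4) + Q)² - 1*(-23))*2)*(-28) = (((-5 - 4)² - 1*(-23))*2)*(-28) = (((-9)² + 23)*2)*(-28) = ((81 + 23)*2)*(-28) = (104*2)*(-28) = 208*(-28) = -5824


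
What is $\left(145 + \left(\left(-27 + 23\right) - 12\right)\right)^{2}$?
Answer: $16641$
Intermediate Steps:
$\left(145 + \left(\left(-27 + 23\right) - 12\right)\right)^{2} = \left(145 - 16\right)^{2} = 129^{2} = 16641$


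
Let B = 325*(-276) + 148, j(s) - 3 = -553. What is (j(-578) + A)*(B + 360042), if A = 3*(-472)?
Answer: -531783340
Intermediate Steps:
j(s) = -550 (j(s) = 3 - 553 = -550)
A = -1416
B = -89552 (B = -89700 + 148 = -89552)
(j(-578) + A)*(B + 360042) = (-550 - 1416)*(-89552 + 360042) = -1966*270490 = -531783340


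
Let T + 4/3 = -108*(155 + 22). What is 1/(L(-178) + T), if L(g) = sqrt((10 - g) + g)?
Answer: -86028/1644625907 - 9*sqrt(10)/3289251814 ≈ -5.2317e-5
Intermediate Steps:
T = -57352/3 (T = -4/3 - 108*(155 + 22) = -4/3 - 108*177 = -4/3 - 19116 = -57352/3 ≈ -19117.)
L(g) = sqrt(10)
1/(L(-178) + T) = 1/(sqrt(10) - 57352/3) = 1/(-57352/3 + sqrt(10))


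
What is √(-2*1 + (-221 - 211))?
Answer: I*√434 ≈ 20.833*I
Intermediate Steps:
√(-2*1 + (-221 - 211)) = √(-2 - 432) = √(-434) = I*√434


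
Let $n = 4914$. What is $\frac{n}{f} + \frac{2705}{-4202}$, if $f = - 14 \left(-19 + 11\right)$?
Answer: $\frac{726631}{16808} \approx 43.231$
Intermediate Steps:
$f = 112$ ($f = \left(-14\right) \left(-8\right) = 112$)
$\frac{n}{f} + \frac{2705}{-4202} = \frac{4914}{112} + \frac{2705}{-4202} = 4914 \cdot \frac{1}{112} + 2705 \left(- \frac{1}{4202}\right) = \frac{351}{8} - \frac{2705}{4202} = \frac{726631}{16808}$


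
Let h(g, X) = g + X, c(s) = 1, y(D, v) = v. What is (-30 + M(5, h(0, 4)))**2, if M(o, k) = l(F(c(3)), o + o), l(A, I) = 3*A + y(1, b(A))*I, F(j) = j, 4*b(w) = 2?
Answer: 484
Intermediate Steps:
b(w) = 1/2 (b(w) = (1/4)*2 = 1/2)
h(g, X) = X + g
l(A, I) = I/2 + 3*A (l(A, I) = 3*A + I/2 = I/2 + 3*A)
M(o, k) = 3 + o (M(o, k) = (o + o)/2 + 3*1 = (2*o)/2 + 3 = o + 3 = 3 + o)
(-30 + M(5, h(0, 4)))**2 = (-30 + (3 + 5))**2 = (-30 + 8)**2 = (-22)**2 = 484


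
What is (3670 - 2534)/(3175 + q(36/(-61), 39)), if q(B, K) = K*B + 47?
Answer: 34648/97569 ≈ 0.35511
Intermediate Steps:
q(B, K) = 47 + B*K (q(B, K) = B*K + 47 = 47 + B*K)
(3670 - 2534)/(3175 + q(36/(-61), 39)) = (3670 - 2534)/(3175 + (47 + (36/(-61))*39)) = 1136/(3175 + (47 + (36*(-1/61))*39)) = 1136/(3175 + (47 - 36/61*39)) = 1136/(3175 + (47 - 1404/61)) = 1136/(3175 + 1463/61) = 1136/(195138/61) = 1136*(61/195138) = 34648/97569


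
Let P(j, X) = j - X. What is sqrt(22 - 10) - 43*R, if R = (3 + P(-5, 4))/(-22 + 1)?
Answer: -86/7 + 2*sqrt(3) ≈ -8.8216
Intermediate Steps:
R = 2/7 (R = (3 + (-5 - 1*4))/(-22 + 1) = (3 + (-5 - 4))/(-21) = (3 - 9)*(-1/21) = -6*(-1/21) = 2/7 ≈ 0.28571)
sqrt(22 - 10) - 43*R = sqrt(22 - 10) - 43*2/7 = sqrt(12) - 86/7 = 2*sqrt(3) - 86/7 = -86/7 + 2*sqrt(3)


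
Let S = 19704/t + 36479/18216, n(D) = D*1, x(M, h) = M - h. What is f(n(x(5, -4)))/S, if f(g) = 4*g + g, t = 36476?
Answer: 61777080/3490777 ≈ 17.697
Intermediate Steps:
n(D) = D
S = 3490777/1372824 (S = 19704/36476 + 36479/18216 = 19704*(1/36476) + 36479*(1/18216) = 4926/9119 + 36479/18216 = 3490777/1372824 ≈ 2.5428)
f(g) = 5*g
f(n(x(5, -4)))/S = (5*(5 - 1*(-4)))/(3490777/1372824) = (5*(5 + 4))*(1372824/3490777) = (5*9)*(1372824/3490777) = 45*(1372824/3490777) = 61777080/3490777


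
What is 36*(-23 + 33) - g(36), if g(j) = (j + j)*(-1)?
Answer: 432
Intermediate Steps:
g(j) = -2*j (g(j) = (2*j)*(-1) = -2*j)
36*(-23 + 33) - g(36) = 36*(-23 + 33) - (-2)*36 = 36*10 - 1*(-72) = 360 + 72 = 432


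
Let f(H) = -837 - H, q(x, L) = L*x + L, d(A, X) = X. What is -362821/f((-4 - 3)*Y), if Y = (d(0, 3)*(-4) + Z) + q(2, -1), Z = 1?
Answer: 362821/935 ≈ 388.04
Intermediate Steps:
q(x, L) = L + L*x
Y = -14 (Y = (3*(-4) + 1) - (1 + 2) = (-12 + 1) - 1*3 = -11 - 3 = -14)
-362821/f((-4 - 3)*Y) = -362821/(-837 - (-4 - 3)*(-14)) = -362821/(-837 - (-7)*(-14)) = -362821/(-837 - 1*98) = -362821/(-837 - 98) = -362821/(-935) = -362821*(-1/935) = 362821/935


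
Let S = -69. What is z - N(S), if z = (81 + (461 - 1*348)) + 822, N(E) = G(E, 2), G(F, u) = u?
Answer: 1014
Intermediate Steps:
N(E) = 2
z = 1016 (z = (81 + (461 - 348)) + 822 = (81 + 113) + 822 = 194 + 822 = 1016)
z - N(S) = 1016 - 1*2 = 1016 - 2 = 1014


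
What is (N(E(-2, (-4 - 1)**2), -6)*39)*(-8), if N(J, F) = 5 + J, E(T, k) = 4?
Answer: -2808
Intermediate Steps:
(N(E(-2, (-4 - 1)**2), -6)*39)*(-8) = ((5 + 4)*39)*(-8) = (9*39)*(-8) = 351*(-8) = -2808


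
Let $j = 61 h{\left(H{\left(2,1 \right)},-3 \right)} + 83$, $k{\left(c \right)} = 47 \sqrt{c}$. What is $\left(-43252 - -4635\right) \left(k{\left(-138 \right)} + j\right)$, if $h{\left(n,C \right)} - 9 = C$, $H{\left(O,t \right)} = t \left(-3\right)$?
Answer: $-17339033 - 1814999 i \sqrt{138} \approx -1.7339 \cdot 10^{7} - 2.1321 \cdot 10^{7} i$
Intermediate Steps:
$H{\left(O,t \right)} = - 3 t$
$h{\left(n,C \right)} = 9 + C$
$j = 449$ ($j = 61 \left(9 - 3\right) + 83 = 61 \cdot 6 + 83 = 366 + 83 = 449$)
$\left(-43252 - -4635\right) \left(k{\left(-138 \right)} + j\right) = \left(-43252 - -4635\right) \left(47 \sqrt{-138} + 449\right) = \left(-43252 + 4635\right) \left(47 i \sqrt{138} + 449\right) = - 38617 \left(47 i \sqrt{138} + 449\right) = - 38617 \left(449 + 47 i \sqrt{138}\right) = -17339033 - 1814999 i \sqrt{138}$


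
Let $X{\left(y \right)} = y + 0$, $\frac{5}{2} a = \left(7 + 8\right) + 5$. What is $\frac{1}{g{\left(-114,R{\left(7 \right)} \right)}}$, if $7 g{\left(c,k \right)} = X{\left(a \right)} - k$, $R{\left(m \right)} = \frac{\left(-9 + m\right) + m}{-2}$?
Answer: $\frac{2}{3} \approx 0.66667$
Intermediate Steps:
$a = 8$ ($a = \frac{2 \left(\left(7 + 8\right) + 5\right)}{5} = \frac{2 \left(15 + 5\right)}{5} = \frac{2}{5} \cdot 20 = 8$)
$R{\left(m \right)} = \frac{9}{2} - m$ ($R{\left(m \right)} = \left(-9 + 2 m\right) \left(- \frac{1}{2}\right) = \frac{9}{2} - m$)
$X{\left(y \right)} = y$
$g{\left(c,k \right)} = \frac{8}{7} - \frac{k}{7}$ ($g{\left(c,k \right)} = \frac{8 - k}{7} = \frac{8}{7} - \frac{k}{7}$)
$\frac{1}{g{\left(-114,R{\left(7 \right)} \right)}} = \frac{1}{\frac{8}{7} - \frac{\frac{9}{2} - 7}{7}} = \frac{1}{\frac{8}{7} - - \frac{5}{14}} = \frac{1}{\frac{8}{7} + \frac{5}{14}} = \frac{1}{\frac{3}{2}} = \frac{2}{3}$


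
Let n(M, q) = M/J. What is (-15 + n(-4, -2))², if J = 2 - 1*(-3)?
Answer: 6241/25 ≈ 249.64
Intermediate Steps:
J = 5 (J = 2 + 3 = 5)
n(M, q) = M/5
(-15 + n(-4, -2))² = (-15 + (⅕)*(-4))² = (-15 - ⅘)² = (-79/5)² = 6241/25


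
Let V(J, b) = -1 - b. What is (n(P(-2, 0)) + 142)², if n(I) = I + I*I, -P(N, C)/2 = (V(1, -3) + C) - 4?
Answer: 26244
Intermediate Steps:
P(N, C) = 4 - 2*C (P(N, C) = -2*(((-1 - 1*(-3)) + C) - 4) = -2*(((-1 + 3) + C) - 4) = -2*((2 + C) - 4) = -2*(-2 + C) = 4 - 2*C)
n(I) = I + I²
(n(P(-2, 0)) + 142)² = ((4 - 2*0)*(1 + (4 - 2*0)) + 142)² = ((4 + 0)*(1 + (4 + 0)) + 142)² = (4*(1 + 4) + 142)² = (4*5 + 142)² = (20 + 142)² = 162² = 26244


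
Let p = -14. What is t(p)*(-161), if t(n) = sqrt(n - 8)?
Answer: -161*I*sqrt(22) ≈ -755.16*I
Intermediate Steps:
t(n) = sqrt(-8 + n)
t(p)*(-161) = sqrt(-8 - 14)*(-161) = sqrt(-22)*(-161) = (I*sqrt(22))*(-161) = -161*I*sqrt(22)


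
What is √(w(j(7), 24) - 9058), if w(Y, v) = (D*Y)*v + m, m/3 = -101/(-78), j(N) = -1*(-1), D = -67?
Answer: I*√7207590/26 ≈ 103.26*I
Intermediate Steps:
j(N) = 1
m = 101/26 (m = 3*(-101/(-78)) = 3*(-101*(-1/78)) = 3*(101/78) = 101/26 ≈ 3.8846)
w(Y, v) = 101/26 - 67*Y*v (w(Y, v) = (-67*Y)*v + 101/26 = -67*Y*v + 101/26 = 101/26 - 67*Y*v)
√(w(j(7), 24) - 9058) = √((101/26 - 67*1*24) - 9058) = √((101/26 - 1608) - 9058) = √(-41707/26 - 9058) = √(-277215/26) = I*√7207590/26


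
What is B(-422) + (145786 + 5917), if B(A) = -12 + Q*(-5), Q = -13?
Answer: 151756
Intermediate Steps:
B(A) = 53 (B(A) = -12 - 13*(-5) = -12 + 65 = 53)
B(-422) + (145786 + 5917) = 53 + (145786 + 5917) = 53 + 151703 = 151756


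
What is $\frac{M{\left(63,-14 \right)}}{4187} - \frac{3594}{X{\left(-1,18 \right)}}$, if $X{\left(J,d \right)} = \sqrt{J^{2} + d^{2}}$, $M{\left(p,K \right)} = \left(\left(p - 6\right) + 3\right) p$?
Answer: $\frac{3780}{4187} - \frac{3594 \sqrt{13}}{65} \approx -198.46$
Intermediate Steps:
$M{\left(p,K \right)} = p \left(-3 + p\right)$ ($M{\left(p,K \right)} = \left(\left(p - 6\right) + 3\right) p = \left(\left(-6 + p\right) + 3\right) p = \left(-3 + p\right) p = p \left(-3 + p\right)$)
$\frac{M{\left(63,-14 \right)}}{4187} - \frac{3594}{X{\left(-1,18 \right)}} = \frac{63 \left(-3 + 63\right)}{4187} - \frac{3594}{\sqrt{\left(-1\right)^{2} + 18^{2}}} = 63 \cdot 60 \cdot \frac{1}{4187} - \frac{3594}{\sqrt{1 + 324}} = 3780 \cdot \frac{1}{4187} - \frac{3594}{\sqrt{325}} = \frac{3780}{4187} - \frac{3594}{5 \sqrt{13}} = \frac{3780}{4187} - 3594 \frac{\sqrt{13}}{65} = \frac{3780}{4187} - \frac{3594 \sqrt{13}}{65}$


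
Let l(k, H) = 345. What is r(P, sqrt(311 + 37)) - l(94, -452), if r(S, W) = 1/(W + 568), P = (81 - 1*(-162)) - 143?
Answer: -27796163/80569 - sqrt(87)/161138 ≈ -345.00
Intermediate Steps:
P = 100 (P = (81 + 162) - 143 = 243 - 143 = 100)
r(S, W) = 1/(568 + W)
r(P, sqrt(311 + 37)) - l(94, -452) = 1/(568 + sqrt(311 + 37)) - 1*345 = 1/(568 + sqrt(348)) - 345 = 1/(568 + 2*sqrt(87)) - 345 = -345 + 1/(568 + 2*sqrt(87))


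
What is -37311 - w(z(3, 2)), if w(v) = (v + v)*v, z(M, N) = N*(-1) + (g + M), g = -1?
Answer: -37311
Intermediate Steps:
z(M, N) = -1 + M - N (z(M, N) = N*(-1) + (-1 + M) = -N + (-1 + M) = -1 + M - N)
w(v) = 2*v² (w(v) = (2*v)*v = 2*v²)
-37311 - w(z(3, 2)) = -37311 - 2*(-1 + 3 - 1*2)² = -37311 - 2*(-1 + 3 - 2)² = -37311 - 2*0² = -37311 - 2*0 = -37311 - 1*0 = -37311 + 0 = -37311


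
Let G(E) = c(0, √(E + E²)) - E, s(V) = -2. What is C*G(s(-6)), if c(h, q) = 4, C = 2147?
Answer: 12882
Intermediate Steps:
G(E) = 4 - E
C*G(s(-6)) = 2147*(4 - 1*(-2)) = 2147*(4 + 2) = 2147*6 = 12882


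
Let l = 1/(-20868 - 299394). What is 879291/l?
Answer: -281603494242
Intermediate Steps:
l = -1/320262 (l = 1/(-320262) = -1/320262 ≈ -3.1224e-6)
879291/l = 879291/(-1/320262) = 879291*(-320262) = -281603494242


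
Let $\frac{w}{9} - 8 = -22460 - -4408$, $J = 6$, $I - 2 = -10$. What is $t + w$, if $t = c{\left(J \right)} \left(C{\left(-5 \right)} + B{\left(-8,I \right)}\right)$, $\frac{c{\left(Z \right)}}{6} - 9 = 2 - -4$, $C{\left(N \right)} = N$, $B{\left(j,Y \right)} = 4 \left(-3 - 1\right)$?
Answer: $-164286$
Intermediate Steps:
$I = -8$ ($I = 2 - 10 = -8$)
$B{\left(j,Y \right)} = -16$ ($B{\left(j,Y \right)} = 4 \left(-4\right) = -16$)
$c{\left(Z \right)} = 90$ ($c{\left(Z \right)} = 54 + 6 \left(2 - -4\right) = 54 + 6 \left(2 + 4\right) = 54 + 6 \cdot 6 = 54 + 36 = 90$)
$w = -162396$ ($w = 72 + 9 \left(-22460 - -4408\right) = 72 + 9 \left(-22460 + 4408\right) = 72 + 9 \left(-18052\right) = 72 - 162468 = -162396$)
$t = -1890$ ($t = 90 \left(-5 - 16\right) = 90 \left(-21\right) = -1890$)
$t + w = -1890 - 162396 = -164286$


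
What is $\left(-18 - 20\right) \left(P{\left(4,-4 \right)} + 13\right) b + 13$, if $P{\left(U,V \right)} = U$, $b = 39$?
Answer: $-25181$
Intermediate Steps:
$\left(-18 - 20\right) \left(P{\left(4,-4 \right)} + 13\right) b + 13 = \left(-18 - 20\right) \left(4 + 13\right) 39 + 13 = \left(-38\right) 17 \cdot 39 + 13 = \left(-646\right) 39 + 13 = -25194 + 13 = -25181$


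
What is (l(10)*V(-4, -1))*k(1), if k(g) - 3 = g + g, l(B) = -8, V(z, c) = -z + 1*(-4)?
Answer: 0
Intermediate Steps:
V(z, c) = -4 - z (V(z, c) = -z - 4 = -4 - z)
k(g) = 3 + 2*g (k(g) = 3 + (g + g) = 3 + 2*g)
(l(10)*V(-4, -1))*k(1) = (-8*(-4 - 1*(-4)))*(3 + 2*1) = (-8*(-4 + 4))*(3 + 2) = -8*0*5 = 0*5 = 0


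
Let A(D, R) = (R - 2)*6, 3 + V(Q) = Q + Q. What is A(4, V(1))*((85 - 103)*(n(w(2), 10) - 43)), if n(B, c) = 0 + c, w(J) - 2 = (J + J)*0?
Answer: -10692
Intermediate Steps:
V(Q) = -3 + 2*Q (V(Q) = -3 + (Q + Q) = -3 + 2*Q)
w(J) = 2 (w(J) = 2 + (J + J)*0 = 2 + (2*J)*0 = 2 + 0 = 2)
n(B, c) = c
A(D, R) = -12 + 6*R (A(D, R) = (-2 + R)*6 = -12 + 6*R)
A(4, V(1))*((85 - 103)*(n(w(2), 10) - 43)) = (-12 + 6*(-3 + 2*1))*((85 - 103)*(10 - 43)) = (-12 + 6*(-3 + 2))*(-18*(-33)) = (-12 + 6*(-1))*594 = (-12 - 6)*594 = -18*594 = -10692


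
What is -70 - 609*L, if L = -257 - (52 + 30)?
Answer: 206381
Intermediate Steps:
L = -339 (L = -257 - 1*82 = -257 - 82 = -339)
-70 - 609*L = -70 - 609*(-339) = -70 + 206451 = 206381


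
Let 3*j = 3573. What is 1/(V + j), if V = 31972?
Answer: 1/33163 ≈ 3.0154e-5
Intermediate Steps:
j = 1191 (j = (⅓)*3573 = 1191)
1/(V + j) = 1/(31972 + 1191) = 1/33163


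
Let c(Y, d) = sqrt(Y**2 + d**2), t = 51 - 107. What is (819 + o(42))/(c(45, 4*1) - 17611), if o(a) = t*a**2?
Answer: 115017441/20676352 + 6531*sqrt(2041)/20676352 ≈ 5.5770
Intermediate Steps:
t = -56
o(a) = -56*a**2
(819 + o(42))/(c(45, 4*1) - 17611) = (819 - 56*42**2)/(sqrt(45**2 + (4*1)**2) - 17611) = (819 - 56*1764)/(sqrt(2025 + 4**2) - 17611) = (819 - 98784)/(sqrt(2025 + 16) - 17611) = -97965/(sqrt(2041) - 17611) = -97965/(-17611 + sqrt(2041))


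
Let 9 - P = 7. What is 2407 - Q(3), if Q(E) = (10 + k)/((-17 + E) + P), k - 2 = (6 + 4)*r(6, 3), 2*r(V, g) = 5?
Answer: 28921/12 ≈ 2410.1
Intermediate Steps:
P = 2 (P = 9 - 1*7 = 9 - 7 = 2)
r(V, g) = 5/2 (r(V, g) = (½)*5 = 5/2)
k = 27 (k = 2 + (6 + 4)*(5/2) = 2 + 10*(5/2) = 2 + 25 = 27)
Q(E) = 37/(-15 + E) (Q(E) = (10 + 27)/((-17 + E) + 2) = 37/(-15 + E))
2407 - Q(3) = 2407 - 37/(-15 + 3) = 2407 - 37/(-12) = 2407 - 37*(-1)/12 = 2407 - 1*(-37/12) = 2407 + 37/12 = 28921/12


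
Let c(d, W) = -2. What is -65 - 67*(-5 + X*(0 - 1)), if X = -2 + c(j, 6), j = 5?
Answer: 2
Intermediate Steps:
X = -4 (X = -2 - 2 = -4)
-65 - 67*(-5 + X*(0 - 1)) = -65 - 67*(-5 - 4*(0 - 1)) = -65 - 67*(-5 - 4*(-1)) = -65 - 67*(-5 + 4) = -65 - 67*(-1) = -65 + 67 = 2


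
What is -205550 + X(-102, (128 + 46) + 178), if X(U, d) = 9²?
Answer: -205469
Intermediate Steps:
X(U, d) = 81
-205550 + X(-102, (128 + 46) + 178) = -205550 + 81 = -205469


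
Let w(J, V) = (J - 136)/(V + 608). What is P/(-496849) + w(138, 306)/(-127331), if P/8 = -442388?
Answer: 205941406203919/28911775968683 ≈ 7.1231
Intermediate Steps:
P = -3539104 (P = 8*(-442388) = -3539104)
w(J, V) = (-136 + J)/(608 + V)
P/(-496849) + w(138, 306)/(-127331) = -3539104/(-496849) + ((-136 + 138)/(608 + 306))/(-127331) = -3539104*(-1/496849) + (2/914)*(-1/127331) = 3539104/496849 + ((1/914)*2)*(-1/127331) = 3539104/496849 + (1/457)*(-1/127331) = 3539104/496849 - 1/58190267 = 205941406203919/28911775968683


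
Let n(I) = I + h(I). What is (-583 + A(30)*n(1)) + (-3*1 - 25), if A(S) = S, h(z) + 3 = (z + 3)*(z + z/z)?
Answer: -431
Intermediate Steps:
h(z) = -3 + (1 + z)*(3 + z) (h(z) = -3 + (z + 3)*(z + z/z) = -3 + (3 + z)*(z + 1) = -3 + (3 + z)*(1 + z) = -3 + (1 + z)*(3 + z))
n(I) = I + I*(4 + I)
(-583 + A(30)*n(1)) + (-3*1 - 25) = (-583 + 30*(1*(5 + 1))) + (-3*1 - 25) = (-583 + 30*(1*6)) + (-3 - 25) = (-583 + 30*6) - 28 = (-583 + 180) - 28 = -403 - 28 = -431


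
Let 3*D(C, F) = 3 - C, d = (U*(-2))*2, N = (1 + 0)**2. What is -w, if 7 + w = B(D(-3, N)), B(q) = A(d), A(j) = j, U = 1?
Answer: 11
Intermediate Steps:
N = 1 (N = 1**2 = 1)
d = -4 (d = (1*(-2))*2 = -2*2 = -4)
D(C, F) = 1 - C/3 (D(C, F) = (3 - C)/3 = 1 - C/3)
B(q) = -4
w = -11 (w = -7 - 4 = -11)
-w = -1*(-11) = 11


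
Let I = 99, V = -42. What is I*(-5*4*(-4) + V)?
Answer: 3762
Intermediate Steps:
I*(-5*4*(-4) + V) = 99*(-5*4*(-4) - 42) = 99*(-20*(-4) - 42) = 99*(80 - 42) = 99*38 = 3762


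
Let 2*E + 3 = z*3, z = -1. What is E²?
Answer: 9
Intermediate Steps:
E = -3 (E = -3/2 + (-1*3)/2 = -3/2 + (½)*(-3) = -3/2 - 3/2 = -3)
E² = (-3)² = 9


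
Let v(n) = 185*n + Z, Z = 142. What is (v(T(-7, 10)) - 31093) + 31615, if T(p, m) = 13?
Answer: 3069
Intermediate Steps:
v(n) = 142 + 185*n (v(n) = 185*n + 142 = 142 + 185*n)
(v(T(-7, 10)) - 31093) + 31615 = ((142 + 185*13) - 31093) + 31615 = ((142 + 2405) - 31093) + 31615 = (2547 - 31093) + 31615 = -28546 + 31615 = 3069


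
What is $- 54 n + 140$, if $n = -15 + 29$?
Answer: $-616$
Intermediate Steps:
$n = 14$
$- 54 n + 140 = \left(-54\right) 14 + 140 = -756 + 140 = -616$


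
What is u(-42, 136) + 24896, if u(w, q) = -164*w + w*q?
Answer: 26072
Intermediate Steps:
u(w, q) = -164*w + q*w
u(-42, 136) + 24896 = -42*(-164 + 136) + 24896 = -42*(-28) + 24896 = 1176 + 24896 = 26072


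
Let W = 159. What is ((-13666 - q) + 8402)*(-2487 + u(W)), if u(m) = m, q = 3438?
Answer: 20258256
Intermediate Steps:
((-13666 - q) + 8402)*(-2487 + u(W)) = ((-13666 - 1*3438) + 8402)*(-2487 + 159) = ((-13666 - 3438) + 8402)*(-2328) = (-17104 + 8402)*(-2328) = -8702*(-2328) = 20258256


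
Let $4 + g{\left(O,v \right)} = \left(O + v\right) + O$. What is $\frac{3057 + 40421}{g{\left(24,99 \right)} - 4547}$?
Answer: $- \frac{21739}{2202} \approx -9.8724$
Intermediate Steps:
$g{\left(O,v \right)} = -4 + v + 2 O$ ($g{\left(O,v \right)} = -4 + \left(\left(O + v\right) + O\right) = -4 + \left(v + 2 O\right) = -4 + v + 2 O$)
$\frac{3057 + 40421}{g{\left(24,99 \right)} - 4547} = \frac{3057 + 40421}{\left(-4 + 99 + 2 \cdot 24\right) - 4547} = \frac{43478}{\left(-4 + 99 + 48\right) - 4547} = \frac{43478}{143 - 4547} = \frac{43478}{-4404} = 43478 \left(- \frac{1}{4404}\right) = - \frac{21739}{2202}$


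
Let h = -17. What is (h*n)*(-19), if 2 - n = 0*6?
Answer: 646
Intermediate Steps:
n = 2 (n = 2 - 0*6 = 2 - 1*0 = 2 + 0 = 2)
(h*n)*(-19) = -17*2*(-19) = -34*(-19) = 646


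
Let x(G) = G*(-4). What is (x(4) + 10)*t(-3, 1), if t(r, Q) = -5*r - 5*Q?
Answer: -60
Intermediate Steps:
x(G) = -4*G
t(r, Q) = -5*Q - 5*r
(x(4) + 10)*t(-3, 1) = (-4*4 + 10)*(-5*1 - 5*(-3)) = (-16 + 10)*(-5 + 15) = -6*10 = -60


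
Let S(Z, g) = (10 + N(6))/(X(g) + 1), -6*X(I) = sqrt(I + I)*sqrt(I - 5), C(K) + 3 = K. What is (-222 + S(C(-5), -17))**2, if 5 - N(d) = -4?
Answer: 393916383/7921 - 2262159*sqrt(187)/15842 ≈ 47778.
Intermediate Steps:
C(K) = -3 + K
N(d) = 9 (N(d) = 5 - 1*(-4) = 5 + 4 = 9)
X(I) = -sqrt(2)*sqrt(I)*sqrt(-5 + I)/6 (X(I) = -sqrt(I + I)*sqrt(I - 5)/6 = -sqrt(2*I)*sqrt(-5 + I)/6 = -sqrt(2)*sqrt(I)*sqrt(-5 + I)/6)
S(Z, g) = 19/(1 - sqrt(2)*sqrt(g)*sqrt(-5 + g)/6) (S(Z, g) = (10 + 9)/(-sqrt(2)*sqrt(g)*sqrt(-5 + g)/6 + 1) = 19/(1 - sqrt(2)*sqrt(g)*sqrt(-5 + g)/6))
(-222 + S(C(-5), -17))**2 = (-222 - 114/(-6 + sqrt(2)*sqrt(-17)*sqrt(-5 - 17)))**2 = (-222 - 114/(-6 + sqrt(2)*(I*sqrt(17))*sqrt(-22)))**2 = (-222 - 114/(-6 + sqrt(2)*(I*sqrt(17))*(I*sqrt(22))))**2 = (-222 - 114/(-6 - 2*sqrt(187)))**2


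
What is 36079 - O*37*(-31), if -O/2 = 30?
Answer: -32741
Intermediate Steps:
O = -60 (O = -2*30 = -60)
36079 - O*37*(-31) = 36079 - (-60*37)*(-31) = 36079 - (-2220)*(-31) = 36079 - 1*68820 = 36079 - 68820 = -32741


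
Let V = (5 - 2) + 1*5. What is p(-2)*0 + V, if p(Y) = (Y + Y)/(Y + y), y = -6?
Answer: 8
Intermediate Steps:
p(Y) = 2*Y/(-6 + Y) (p(Y) = (Y + Y)/(Y - 6) = (2*Y)/(-6 + Y) = 2*Y/(-6 + Y))
V = 8 (V = 3 + 5 = 8)
p(-2)*0 + V = (2*(-2)/(-6 - 2))*0 + 8 = (2*(-2)/(-8))*0 + 8 = (2*(-2)*(-⅛))*0 + 8 = (½)*0 + 8 = 0 + 8 = 8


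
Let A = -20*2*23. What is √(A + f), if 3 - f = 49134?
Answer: I*√50051 ≈ 223.72*I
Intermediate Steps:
f = -49131 (f = 3 - 1*49134 = 3 - 49134 = -49131)
A = -920 (A = -40*23 = -920)
√(A + f) = √(-920 - 49131) = √(-50051) = I*√50051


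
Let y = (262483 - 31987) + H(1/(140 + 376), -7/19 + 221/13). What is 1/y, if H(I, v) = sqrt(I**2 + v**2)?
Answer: 22154910414336/5106618204275531159 - 9804*sqrt(26587259497)/5106618204275531159 ≈ 4.3382e-6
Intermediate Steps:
y = 230496 + sqrt(26587259497)/9804 (y = (262483 - 31987) + sqrt((1/(140 + 376))**2 + (-7/19 + 221/13)**2) = 230496 + sqrt((1/516)**2 + (-7*1/19 + 221*(1/13))**2) = 230496 + sqrt((1/516)**2 + (-7/19 + 17)**2) = 230496 + sqrt(1/266256 + (316/19)**2) = 230496 + sqrt(1/266256 + 99856/361) = 230496 + sqrt(26587259497/96118416) = 230496 + sqrt(26587259497)/9804 ≈ 2.3051e+5)
1/y = 1/(230496 + sqrt(26587259497)/9804)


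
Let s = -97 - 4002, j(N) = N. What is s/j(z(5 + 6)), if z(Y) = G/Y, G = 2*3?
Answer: -45089/6 ≈ -7514.8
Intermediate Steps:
G = 6
z(Y) = 6/Y
s = -4099
s/j(z(5 + 6)) = -4099/(6/(5 + 6)) = -4099/(6/11) = -4099/(6*(1/11)) = -4099/6/11 = -4099*11/6 = -45089/6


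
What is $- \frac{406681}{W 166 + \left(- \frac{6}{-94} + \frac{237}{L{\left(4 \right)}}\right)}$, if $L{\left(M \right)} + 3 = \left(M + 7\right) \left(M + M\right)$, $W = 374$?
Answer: $- \frac{1624690595}{248036974} \approx -6.5502$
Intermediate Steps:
$L{\left(M \right)} = -3 + 2 M \left(7 + M\right)$ ($L{\left(M \right)} = -3 + \left(M + 7\right) \left(M + M\right) = -3 + \left(7 + M\right) 2 M = -3 + 2 M \left(7 + M\right)$)
$- \frac{406681}{W 166 + \left(- \frac{6}{-94} + \frac{237}{L{\left(4 \right)}}\right)} = - \frac{406681}{374 \cdot 166 - \left(- \frac{3}{47} - \frac{237}{-3 + 2 \cdot 4^{2} + 14 \cdot 4}\right)} = - \frac{406681}{62084 - \left(- \frac{3}{47} - \frac{237}{-3 + 2 \cdot 16 + 56}\right)} = - \frac{406681}{62084 + \left(\frac{3}{47} + \frac{237}{-3 + 32 + 56}\right)} = - \frac{406681}{62084 + \left(\frac{3}{47} + \frac{237}{85}\right)} = - \frac{406681}{62084 + \frac{11394}{3995}} = - \frac{406681}{\frac{248036974}{3995}} = \left(-406681\right) \frac{3995}{248036974} = - \frac{1624690595}{248036974}$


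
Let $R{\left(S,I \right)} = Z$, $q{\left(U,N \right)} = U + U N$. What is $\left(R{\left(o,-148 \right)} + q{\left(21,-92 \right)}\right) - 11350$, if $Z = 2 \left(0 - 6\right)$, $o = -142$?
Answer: $-13273$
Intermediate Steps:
$Z = -12$ ($Z = 2 \left(-6\right) = -12$)
$q{\left(U,N \right)} = U + N U$
$R{\left(S,I \right)} = -12$
$\left(R{\left(o,-148 \right)} + q{\left(21,-92 \right)}\right) - 11350 = \left(-12 + 21 \left(1 - 92\right)\right) - 11350 = \left(-12 + 21 \left(-91\right)\right) - 11350 = \left(-12 - 1911\right) - 11350 = -1923 - 11350 = -13273$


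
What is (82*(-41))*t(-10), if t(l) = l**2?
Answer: -336200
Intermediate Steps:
(82*(-41))*t(-10) = (82*(-41))*(-10)**2 = -3362*100 = -336200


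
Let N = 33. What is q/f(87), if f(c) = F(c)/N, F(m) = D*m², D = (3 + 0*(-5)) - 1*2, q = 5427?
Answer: 19899/841 ≈ 23.661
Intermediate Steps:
D = 1 (D = (3 + 0) - 2 = 3 - 2 = 1)
F(m) = m² (F(m) = 1*m² = m²)
f(c) = c²/33
q/f(87) = 5427/(((1/33)*87²)) = 5427/(((1/33)*7569)) = 5427/(2523/11) = 5427*(11/2523) = 19899/841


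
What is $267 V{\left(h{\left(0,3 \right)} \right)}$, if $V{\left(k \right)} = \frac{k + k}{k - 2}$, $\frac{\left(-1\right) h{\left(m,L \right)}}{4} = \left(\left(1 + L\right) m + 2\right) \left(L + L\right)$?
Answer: $\frac{12816}{25} \approx 512.64$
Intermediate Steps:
$h{\left(m,L \right)} = - 8 L \left(2 + m \left(1 + L\right)\right)$ ($h{\left(m,L \right)} = - 4 \left(\left(1 + L\right) m + 2\right) \left(L + L\right) = - 4 \left(m \left(1 + L\right) + 2\right) 2 L = - 4 \left(2 + m \left(1 + L\right)\right) 2 L = - 4 \cdot 2 L \left(2 + m \left(1 + L\right)\right) = - 8 L \left(2 + m \left(1 + L\right)\right)$)
$V{\left(k \right)} = \frac{2 k}{-2 + k}$
$267 V{\left(h{\left(0,3 \right)} \right)} = 267 \frac{2 \left(\left(-8\right) 3 \left(2 + 0 + 3 \cdot 0\right)\right)}{-2 - 24 \left(2 + 0 + 3 \cdot 0\right)} = 267 \frac{2 \left(\left(-8\right) 3 \left(2 + 0 + 0\right)\right)}{-2 - 24 \left(2 + 0 + 0\right)} = 267 \frac{2 \left(\left(-8\right) 3 \cdot 2\right)}{-2 - 24 \cdot 2} = 267 \cdot 2 \left(-48\right) \frac{1}{-2 - 48} = 267 \cdot 2 \left(-48\right) \frac{1}{-50} = 267 \cdot 2 \left(-48\right) \left(- \frac{1}{50}\right) = 267 \cdot \frac{48}{25} = \frac{12816}{25}$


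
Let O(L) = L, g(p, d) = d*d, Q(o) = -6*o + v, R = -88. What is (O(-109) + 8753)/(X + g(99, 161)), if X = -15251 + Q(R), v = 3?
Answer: 8644/11201 ≈ 0.77172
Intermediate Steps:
Q(o) = 3 - 6*o (Q(o) = -6*o + 3 = 3 - 6*o)
g(p, d) = d**2
X = -14720 (X = -15251 + (3 - 6*(-88)) = -15251 + (3 + 528) = -15251 + 531 = -14720)
(O(-109) + 8753)/(X + g(99, 161)) = (-109 + 8753)/(-14720 + 161**2) = 8644/(-14720 + 25921) = 8644/11201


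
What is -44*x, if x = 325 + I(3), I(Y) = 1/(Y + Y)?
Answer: -42922/3 ≈ -14307.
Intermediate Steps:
I(Y) = 1/(2*Y)
x = 1951/6 (x = 325 + (½)/3 = 325 + (½)*(⅓) = 325 + ⅙ = 1951/6 ≈ 325.17)
-44*x = -44*1951/6 = -42922/3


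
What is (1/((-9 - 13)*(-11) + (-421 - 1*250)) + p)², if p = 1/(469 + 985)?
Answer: 1050625/389084022756 ≈ 2.7003e-6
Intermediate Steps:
p = 1/1454 ≈ 0.00068776
(1/((-9 - 13)*(-11) + (-421 - 1*250)) + p)² = (1/((-9 - 13)*(-11) + (-421 - 1*250)) + 1/1454)² = (1/(-22*(-11) + (-421 - 250)) + 1/1454)² = (1/(242 - 671) + 1/1454)² = (1/(-429) + 1/1454)² = (-1/429 + 1/1454)² = (-1025/623766)² = 1050625/389084022756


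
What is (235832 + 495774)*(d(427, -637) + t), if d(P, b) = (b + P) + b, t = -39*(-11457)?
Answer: 326278717456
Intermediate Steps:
t = 446823
d(P, b) = P + 2*b (d(P, b) = (P + b) + b = P + 2*b)
(235832 + 495774)*(d(427, -637) + t) = (235832 + 495774)*((427 + 2*(-637)) + 446823) = 731606*((427 - 1274) + 446823) = 731606*(-847 + 446823) = 731606*445976 = 326278717456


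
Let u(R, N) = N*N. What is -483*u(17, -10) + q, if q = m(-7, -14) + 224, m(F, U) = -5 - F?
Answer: -48074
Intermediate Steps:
u(R, N) = N**2
q = 226 (q = (-5 - 1*(-7)) + 224 = (-5 + 7) + 224 = 2 + 224 = 226)
-483*u(17, -10) + q = -483*(-10)**2 + 226 = -483*100 + 226 = -48300 + 226 = -48074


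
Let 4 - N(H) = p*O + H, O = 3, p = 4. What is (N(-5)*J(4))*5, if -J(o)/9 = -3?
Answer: -405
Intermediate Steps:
J(o) = 27 (J(o) = -9*(-3) = 27)
N(H) = -8 - H (N(H) = 4 - (4*3 + H) = 4 - (12 + H) = 4 + (-12 - H) = -8 - H)
(N(-5)*J(4))*5 = ((-8 - 1*(-5))*27)*5 = ((-8 + 5)*27)*5 = -3*27*5 = -81*5 = -405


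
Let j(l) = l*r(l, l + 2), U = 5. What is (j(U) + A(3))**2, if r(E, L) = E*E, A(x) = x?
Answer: 16384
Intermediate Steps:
r(E, L) = E**2
j(l) = l**3 (j(l) = l*l**2 = l**3)
(j(U) + A(3))**2 = (5**3 + 3)**2 = (125 + 3)**2 = 128**2 = 16384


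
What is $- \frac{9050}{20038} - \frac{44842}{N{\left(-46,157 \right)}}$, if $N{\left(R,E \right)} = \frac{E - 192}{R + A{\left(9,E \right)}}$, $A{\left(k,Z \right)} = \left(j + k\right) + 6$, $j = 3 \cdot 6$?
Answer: $- \frac{834384907}{50095} \approx -16656.0$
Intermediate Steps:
$j = 18$
$A{\left(k,Z \right)} = 24 + k$ ($A{\left(k,Z \right)} = \left(18 + k\right) + 6 = 24 + k$)
$N{\left(R,E \right)} = \frac{-192 + E}{33 + R}$ ($N{\left(R,E \right)} = \frac{E - 192}{R + \left(24 + 9\right)} = \frac{-192 + E}{R + 33} = \frac{-192 + E}{33 + R}$)
$- \frac{9050}{20038} - \frac{44842}{N{\left(-46,157 \right)}} = - \frac{9050}{20038} - \frac{44842}{\frac{1}{33 - 46} \left(-192 + 157\right)} = \left(-9050\right) \frac{1}{20038} - \frac{44842}{\frac{1}{-13} \left(-35\right)} = - \frac{4525}{10019} - \frac{44842}{\left(- \frac{1}{13}\right) \left(-35\right)} = - \frac{4525}{10019} - \frac{44842}{\frac{35}{13}} = - \frac{4525}{10019} - \frac{83278}{5} = - \frac{834384907}{50095}$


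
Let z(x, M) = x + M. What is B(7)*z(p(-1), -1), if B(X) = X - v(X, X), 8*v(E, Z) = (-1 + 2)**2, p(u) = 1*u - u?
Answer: -55/8 ≈ -6.8750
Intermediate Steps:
p(u) = 0 (p(u) = u - u = 0)
z(x, M) = M + x
v(E, Z) = 1/8 (v(E, Z) = (-1 + 2)**2/8 = (1/8)*1**2 = (1/8)*1 = 1/8)
B(X) = -1/8 + X (B(X) = X - 1*1/8 = X - 1/8 = -1/8 + X)
B(7)*z(p(-1), -1) = (-1/8 + 7)*(-1 + 0) = (55/8)*(-1) = -55/8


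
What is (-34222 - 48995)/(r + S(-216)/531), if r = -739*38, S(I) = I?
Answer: 4909803/1656862 ≈ 2.9633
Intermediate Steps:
r = -28082
(-34222 - 48995)/(r + S(-216)/531) = (-34222 - 48995)/(-28082 - 216/531) = -83217/(-28082 - 216*1/531) = -83217/(-28082 - 24/59) = -83217/(-1656862/59) = -83217*(-59/1656862) = 4909803/1656862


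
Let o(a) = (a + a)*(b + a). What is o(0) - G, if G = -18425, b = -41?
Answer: 18425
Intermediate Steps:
o(a) = 2*a*(-41 + a) (o(a) = (a + a)*(-41 + a) = (2*a)*(-41 + a) = 2*a*(-41 + a))
o(0) - G = 2*0*(-41 + 0) - 1*(-18425) = 2*0*(-41) + 18425 = 0 + 18425 = 18425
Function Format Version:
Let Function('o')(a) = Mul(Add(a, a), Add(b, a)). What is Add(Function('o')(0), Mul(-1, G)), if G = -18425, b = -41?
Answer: 18425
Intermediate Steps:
Function('o')(a) = Mul(2, a, Add(-41, a)) (Function('o')(a) = Mul(Add(a, a), Add(-41, a)) = Mul(Mul(2, a), Add(-41, a)) = Mul(2, a, Add(-41, a)))
Add(Function('o')(0), Mul(-1, G)) = Add(Mul(2, 0, Add(-41, 0)), Mul(-1, -18425)) = Add(Mul(2, 0, -41), 18425) = Add(0, 18425) = 18425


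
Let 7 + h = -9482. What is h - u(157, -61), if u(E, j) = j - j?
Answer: -9489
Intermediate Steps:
h = -9489 (h = -7 - 9482 = -9489)
u(E, j) = 0
h - u(157, -61) = -9489 - 1*0 = -9489 + 0 = -9489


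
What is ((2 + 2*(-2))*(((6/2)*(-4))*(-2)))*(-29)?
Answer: 1392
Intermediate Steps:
((2 + 2*(-2))*(((6/2)*(-4))*(-2)))*(-29) = ((2 - 4)*(((6*(1/2))*(-4))*(-2)))*(-29) = -2*3*(-4)*(-2)*(-29) = -(-24)*(-2)*(-29) = -2*24*(-29) = -48*(-29) = 1392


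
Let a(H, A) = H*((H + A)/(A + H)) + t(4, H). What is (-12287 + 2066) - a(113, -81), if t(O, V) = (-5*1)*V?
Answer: -9769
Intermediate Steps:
t(O, V) = -5*V
a(H, A) = -4*H (a(H, A) = H*((H + A)/(A + H)) - 5*H = H*((A + H)/(A + H)) - 5*H = H*1 - 5*H = H - 5*H = -4*H)
(-12287 + 2066) - a(113, -81) = (-12287 + 2066) - (-4)*113 = -10221 - 1*(-452) = -10221 + 452 = -9769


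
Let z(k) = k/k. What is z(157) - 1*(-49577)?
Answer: 49578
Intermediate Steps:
z(k) = 1
z(157) - 1*(-49577) = 1 - 1*(-49577) = 1 + 49577 = 49578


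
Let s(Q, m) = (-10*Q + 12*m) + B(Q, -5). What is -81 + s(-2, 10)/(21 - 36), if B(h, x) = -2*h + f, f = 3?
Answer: -454/5 ≈ -90.800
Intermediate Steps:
B(h, x) = 3 - 2*h (B(h, x) = -2*h + 3 = 3 - 2*h)
s(Q, m) = 3 - 12*Q + 12*m (s(Q, m) = (-10*Q + 12*m) + (3 - 2*Q) = 3 - 12*Q + 12*m)
-81 + s(-2, 10)/(21 - 36) = -81 + (3 - 12*(-2) + 12*10)/(21 - 36) = -81 + (3 + 24 + 120)/(-15) = -81 - 1/15*147 = -81 - 49/5 = -454/5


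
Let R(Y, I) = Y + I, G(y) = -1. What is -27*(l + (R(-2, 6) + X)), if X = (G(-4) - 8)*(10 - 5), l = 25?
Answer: 432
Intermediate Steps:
R(Y, I) = I + Y
X = -45 (X = (-1 - 8)*(10 - 5) = -9*5 = -45)
-27*(l + (R(-2, 6) + X)) = -27*(25 + ((6 - 2) - 45)) = -27*(25 + (4 - 45)) = -27*(25 - 41) = -27*(-16) = 432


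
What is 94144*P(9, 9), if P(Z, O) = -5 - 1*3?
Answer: -753152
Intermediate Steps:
P(Z, O) = -8 (P(Z, O) = -5 - 3 = -8)
94144*P(9, 9) = 94144*(-8) = -753152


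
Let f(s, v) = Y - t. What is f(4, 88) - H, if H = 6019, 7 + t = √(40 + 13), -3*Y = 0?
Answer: -6012 - √53 ≈ -6019.3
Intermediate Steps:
Y = 0 (Y = -⅓*0 = 0)
t = -7 + √53 (t = -7 + √(40 + 13) = -7 + √53 ≈ 0.28011)
f(s, v) = 7 - √53 (f(s, v) = 0 - (-7 + √53) = 0 + (7 - √53) = 7 - √53)
f(4, 88) - H = (7 - √53) - 1*6019 = (7 - √53) - 6019 = -6012 - √53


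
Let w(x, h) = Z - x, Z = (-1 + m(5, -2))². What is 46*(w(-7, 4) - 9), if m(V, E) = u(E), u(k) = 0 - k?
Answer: -46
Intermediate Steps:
u(k) = -k
m(V, E) = -E
Z = 1 (Z = (-1 - 1*(-2))² = (-1 + 2)² = 1² = 1)
w(x, h) = 1 - x
46*(w(-7, 4) - 9) = 46*((1 - 1*(-7)) - 9) = 46*((1 + 7) - 9) = 46*(8 - 9) = 46*(-1) = -46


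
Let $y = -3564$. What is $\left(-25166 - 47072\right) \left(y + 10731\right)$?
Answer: $-517729746$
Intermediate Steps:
$\left(-25166 - 47072\right) \left(y + 10731\right) = \left(-25166 - 47072\right) \left(-3564 + 10731\right) = \left(-72238\right) 7167 = -517729746$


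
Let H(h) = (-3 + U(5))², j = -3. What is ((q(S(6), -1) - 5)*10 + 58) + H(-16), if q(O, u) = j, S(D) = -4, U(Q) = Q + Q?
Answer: 27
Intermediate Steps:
U(Q) = 2*Q
q(O, u) = -3
H(h) = 49 (H(h) = (-3 + 2*5)² = (-3 + 10)² = 7² = 49)
((q(S(6), -1) - 5)*10 + 58) + H(-16) = ((-3 - 5)*10 + 58) + 49 = (-8*10 + 58) + 49 = (-80 + 58) + 49 = -22 + 49 = 27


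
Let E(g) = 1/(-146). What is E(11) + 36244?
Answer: 5291623/146 ≈ 36244.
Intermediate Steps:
E(g) = -1/146
E(11) + 36244 = -1/146 + 36244 = 5291623/146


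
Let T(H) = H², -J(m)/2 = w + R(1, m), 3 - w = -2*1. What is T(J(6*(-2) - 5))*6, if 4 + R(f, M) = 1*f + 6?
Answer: 1536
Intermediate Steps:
R(f, M) = 2 + f (R(f, M) = -4 + (1*f + 6) = -4 + (f + 6) = -4 + (6 + f) = 2 + f)
w = 5 (w = 3 - (-2) = 3 - 1*(-2) = 3 + 2 = 5)
J(m) = -16 (J(m) = -2*(5 + (2 + 1)) = -2*(5 + 3) = -2*8 = -16)
T(J(6*(-2) - 5))*6 = (-16)²*6 = 256*6 = 1536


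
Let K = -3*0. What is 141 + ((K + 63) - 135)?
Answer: 69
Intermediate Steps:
K = 0
141 + ((K + 63) - 135) = 141 + ((0 + 63) - 135) = 141 + (63 - 135) = 141 - 72 = 69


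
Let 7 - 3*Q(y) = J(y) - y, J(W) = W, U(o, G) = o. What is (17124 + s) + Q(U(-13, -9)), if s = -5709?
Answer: 34252/3 ≈ 11417.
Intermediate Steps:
Q(y) = 7/3 (Q(y) = 7/3 - (y - y)/3 = 7/3 - ⅓*0 = 7/3 + 0 = 7/3)
(17124 + s) + Q(U(-13, -9)) = (17124 - 5709) + 7/3 = 11415 + 7/3 = 34252/3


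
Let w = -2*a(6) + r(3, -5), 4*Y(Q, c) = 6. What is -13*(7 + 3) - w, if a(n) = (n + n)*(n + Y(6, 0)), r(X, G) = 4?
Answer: 46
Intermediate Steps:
Y(Q, c) = 3/2 (Y(Q, c) = (¼)*6 = 3/2)
a(n) = 2*n*(3/2 + n) (a(n) = (n + n)*(n + 3/2) = (2*n)*(3/2 + n) = 2*n*(3/2 + n))
w = -176 (w = -12*(3 + 2*6) + 4 = -12*(3 + 12) + 4 = -12*15 + 4 = -2*90 + 4 = -180 + 4 = -176)
-13*(7 + 3) - w = -13*(7 + 3) - 1*(-176) = -13*10 + 176 = -130 + 176 = 46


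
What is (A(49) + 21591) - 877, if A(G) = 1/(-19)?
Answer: 393565/19 ≈ 20714.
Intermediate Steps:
A(G) = -1/19
(A(49) + 21591) - 877 = (-1/19 + 21591) - 877 = 410228/19 - 877 = 393565/19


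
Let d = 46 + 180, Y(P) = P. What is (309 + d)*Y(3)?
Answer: 1605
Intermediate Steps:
d = 226
(309 + d)*Y(3) = (309 + 226)*3 = 535*3 = 1605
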